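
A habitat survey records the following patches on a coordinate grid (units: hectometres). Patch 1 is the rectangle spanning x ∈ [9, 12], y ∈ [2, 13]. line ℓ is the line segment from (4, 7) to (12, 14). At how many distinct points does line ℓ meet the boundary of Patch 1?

2

The segment meets the boundary at (10.857,13), (9,11.375).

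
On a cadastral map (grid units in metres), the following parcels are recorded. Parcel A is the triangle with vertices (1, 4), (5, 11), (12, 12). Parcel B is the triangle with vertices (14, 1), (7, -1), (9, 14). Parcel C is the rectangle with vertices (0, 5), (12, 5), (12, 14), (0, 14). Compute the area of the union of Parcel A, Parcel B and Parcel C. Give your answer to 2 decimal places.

By inclusion–exclusion:
Individual areas: |Parcel A| = 22.5, |Parcel B| = 50.5, |Parcel C| = 108.
|Parcel A∩Parcel B| = 2.443.
|Parcel A∩Parcel C| = 22.0982.
|Parcel B∩Parcel C| = 20.7.
|Parcel A∩Parcel B∩Parcel C| = 2.443.
|Parcel A ∪ Parcel B ∪ Parcel C| = 181 − 45.2412 + 2.443 = 138.20.

138.20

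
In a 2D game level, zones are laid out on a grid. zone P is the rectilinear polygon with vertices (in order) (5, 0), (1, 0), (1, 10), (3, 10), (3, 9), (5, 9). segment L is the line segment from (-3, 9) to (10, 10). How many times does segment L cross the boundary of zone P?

The segment meets the boundary at (3,9.462), (1,9.308).

2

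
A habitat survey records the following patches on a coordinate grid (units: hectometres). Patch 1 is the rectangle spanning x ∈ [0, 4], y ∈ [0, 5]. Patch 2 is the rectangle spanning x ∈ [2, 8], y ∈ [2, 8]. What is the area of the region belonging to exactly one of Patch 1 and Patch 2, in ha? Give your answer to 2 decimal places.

|Patch 1∩Patch 2|: x∈[2,4], y∈[2,5] → 2·3 = 6.
|Patch 1 △ Patch 2| = |Patch 1| + |Patch 2| − 2·|Patch 1∩Patch 2| = 20 + 36 − 12 = 44.00.

44.00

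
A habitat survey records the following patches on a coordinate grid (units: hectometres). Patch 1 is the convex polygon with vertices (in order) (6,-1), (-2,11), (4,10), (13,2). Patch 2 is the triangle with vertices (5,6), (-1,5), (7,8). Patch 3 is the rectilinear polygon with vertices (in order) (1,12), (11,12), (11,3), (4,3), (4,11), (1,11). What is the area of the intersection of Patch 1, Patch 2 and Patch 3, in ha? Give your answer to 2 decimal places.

The intersection is the polygon with vertices (6.473,7.802), (6.647,7.647), (5,6), (4,5.833), (4,6.875).
By the shoelace formula its area is 2.34.

2.34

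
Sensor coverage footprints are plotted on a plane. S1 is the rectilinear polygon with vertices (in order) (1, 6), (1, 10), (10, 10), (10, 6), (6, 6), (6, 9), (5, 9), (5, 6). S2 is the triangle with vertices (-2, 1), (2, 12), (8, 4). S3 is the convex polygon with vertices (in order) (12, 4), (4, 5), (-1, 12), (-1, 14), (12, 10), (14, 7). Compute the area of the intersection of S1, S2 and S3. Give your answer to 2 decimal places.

10.91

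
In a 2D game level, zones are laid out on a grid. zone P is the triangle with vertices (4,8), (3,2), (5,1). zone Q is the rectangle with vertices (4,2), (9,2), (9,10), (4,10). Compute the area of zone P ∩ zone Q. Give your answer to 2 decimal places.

The intersection is the polygon with vertices (4.857,2), (4,2), (4,8).
By the shoelace formula its area is 2.57.

2.57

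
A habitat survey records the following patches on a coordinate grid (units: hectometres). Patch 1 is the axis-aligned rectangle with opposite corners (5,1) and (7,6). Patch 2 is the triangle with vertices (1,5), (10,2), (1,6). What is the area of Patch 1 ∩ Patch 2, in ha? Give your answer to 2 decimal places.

The intersection is the polygon with vertices (7,3), (5,3.667), (5,4.222), (7,3.333).
By the shoelace formula its area is 0.89.

0.89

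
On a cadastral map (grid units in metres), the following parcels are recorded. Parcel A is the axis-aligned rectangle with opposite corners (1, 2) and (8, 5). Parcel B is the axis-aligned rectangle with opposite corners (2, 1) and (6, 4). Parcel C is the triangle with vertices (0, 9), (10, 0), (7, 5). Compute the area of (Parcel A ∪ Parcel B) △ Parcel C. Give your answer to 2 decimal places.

|Parcel A ∪ Parcel B| = 25.
|(Parcel A ∪ Parcel B) ∩ Parcel C| = 4.8333.
|(Parcel A ∪ Parcel B) △ Parcel C| = 25 + 11.5 − 9.6667 = 26.83.

26.83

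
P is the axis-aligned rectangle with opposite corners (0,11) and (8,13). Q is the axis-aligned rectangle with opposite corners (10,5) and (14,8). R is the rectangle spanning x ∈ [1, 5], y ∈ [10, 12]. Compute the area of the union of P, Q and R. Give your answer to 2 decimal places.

By inclusion–exclusion:
Individual areas: |P| = 16, |Q| = 12, |R| = 8.
|P∩Q| = 0 (no overlap).
|P∩R|: x∈[1,5], y∈[11,12] → 4·1 = 4.
|Q∩R| = 0 (no overlap).
|P∩Q∩R| = 0.
|P ∪ Q ∪ R| = 36 − 4 + 0 = 32.00.

32.00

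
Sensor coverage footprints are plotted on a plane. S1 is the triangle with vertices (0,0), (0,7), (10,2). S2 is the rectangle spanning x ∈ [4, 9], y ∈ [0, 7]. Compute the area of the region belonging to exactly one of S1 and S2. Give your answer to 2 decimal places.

|S1| = 35, |S2| = 35, |S1∩S2| = 12.25.
|S1 △ S2| = |S1| + |S2| − 2·|S1∩S2| = 35 + 35 − 24.5 = 45.50.

45.50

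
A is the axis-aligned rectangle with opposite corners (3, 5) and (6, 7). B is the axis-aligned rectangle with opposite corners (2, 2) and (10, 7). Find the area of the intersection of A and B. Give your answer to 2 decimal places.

6.00

|A∩B|: x∈[3,6], y∈[5,7] → 3·2 = 6.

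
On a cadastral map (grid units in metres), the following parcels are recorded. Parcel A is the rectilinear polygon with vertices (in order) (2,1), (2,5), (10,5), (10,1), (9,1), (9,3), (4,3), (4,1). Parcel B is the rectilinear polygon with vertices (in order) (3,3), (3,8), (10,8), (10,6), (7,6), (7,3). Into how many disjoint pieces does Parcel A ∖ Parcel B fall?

2

Parcel A ∖ Parcel B splits into 2 disjoint pieces (area 6, area 8).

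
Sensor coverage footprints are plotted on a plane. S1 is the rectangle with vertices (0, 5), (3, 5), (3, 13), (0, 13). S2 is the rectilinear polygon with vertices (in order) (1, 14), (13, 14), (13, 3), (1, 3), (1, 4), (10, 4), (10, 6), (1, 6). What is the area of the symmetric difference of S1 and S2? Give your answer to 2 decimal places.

110.00

|S1| = 24, |S2| = 114, |S1∩S2| = 14.
|S1 △ S2| = |S1| + |S2| − 2·|S1∩S2| = 24 + 114 − 28 = 110.00.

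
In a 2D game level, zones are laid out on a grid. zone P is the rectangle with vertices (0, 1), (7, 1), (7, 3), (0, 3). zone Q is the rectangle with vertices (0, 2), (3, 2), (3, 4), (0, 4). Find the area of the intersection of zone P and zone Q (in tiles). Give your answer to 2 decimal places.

3.00

|zone P∩zone Q|: x∈[0,3], y∈[2,3] → 3·1 = 3.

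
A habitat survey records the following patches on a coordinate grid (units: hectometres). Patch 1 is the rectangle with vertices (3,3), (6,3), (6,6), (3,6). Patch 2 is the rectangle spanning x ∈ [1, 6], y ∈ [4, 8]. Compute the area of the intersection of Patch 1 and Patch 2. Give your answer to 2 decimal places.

|Patch 1∩Patch 2|: x∈[3,6], y∈[4,6] → 3·2 = 6.

6.00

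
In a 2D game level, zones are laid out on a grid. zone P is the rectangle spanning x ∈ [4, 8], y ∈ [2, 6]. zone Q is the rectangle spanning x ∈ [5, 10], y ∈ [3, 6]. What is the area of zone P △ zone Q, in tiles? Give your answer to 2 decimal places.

13.00

|zone P∩zone Q|: x∈[5,8], y∈[3,6] → 3·3 = 9.
|zone P △ zone Q| = |zone P| + |zone Q| − 2·|zone P∩zone Q| = 16 + 15 − 18 = 13.00.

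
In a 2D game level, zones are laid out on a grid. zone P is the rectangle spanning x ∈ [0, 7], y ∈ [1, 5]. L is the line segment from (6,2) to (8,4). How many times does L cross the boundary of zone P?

The segment meets the boundary at (7,3).

1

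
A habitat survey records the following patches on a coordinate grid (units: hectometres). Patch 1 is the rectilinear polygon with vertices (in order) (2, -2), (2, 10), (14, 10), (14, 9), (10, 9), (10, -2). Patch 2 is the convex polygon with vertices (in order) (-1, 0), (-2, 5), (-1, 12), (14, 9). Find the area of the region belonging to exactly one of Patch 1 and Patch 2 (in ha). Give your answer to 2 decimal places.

100.20

|Patch 1| = 100, |Patch 2| = 96, |Patch 1∩Patch 2| = 47.9.
|Patch 1 △ Patch 2| = |Patch 1| + |Patch 2| − 2·|Patch 1∩Patch 2| = 100 + 96 − 95.8 = 100.20.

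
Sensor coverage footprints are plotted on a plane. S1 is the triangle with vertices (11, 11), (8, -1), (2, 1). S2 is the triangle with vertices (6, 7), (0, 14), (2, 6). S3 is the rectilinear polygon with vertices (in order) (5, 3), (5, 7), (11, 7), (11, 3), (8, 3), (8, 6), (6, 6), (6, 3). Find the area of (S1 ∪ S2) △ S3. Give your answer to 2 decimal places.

55.87

|S1 ∪ S2| = 56.
|(S1 ∪ S2) ∩ S3| = 9.0639.
|(S1 ∪ S2) △ S3| = 56 + 18 − 18.1278 = 55.87.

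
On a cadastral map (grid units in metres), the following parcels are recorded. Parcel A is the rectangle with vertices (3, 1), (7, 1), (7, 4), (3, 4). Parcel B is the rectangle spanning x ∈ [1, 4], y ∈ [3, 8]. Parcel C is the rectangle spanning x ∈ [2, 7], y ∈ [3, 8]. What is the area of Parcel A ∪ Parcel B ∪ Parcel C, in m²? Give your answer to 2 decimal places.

By inclusion–exclusion:
Individual areas: |Parcel A| = 12, |Parcel B| = 15, |Parcel C| = 25.
|Parcel A∩Parcel B|: x∈[3,4], y∈[3,4] → 1·1 = 1.
|Parcel A∩Parcel C|: x∈[3,7], y∈[3,4] → 4·1 = 4.
|Parcel B∩Parcel C|: x∈[2,4], y∈[3,8] → 2·5 = 10.
|Parcel A∩Parcel B∩Parcel C| = 1.
|Parcel A ∪ Parcel B ∪ Parcel C| = 52 − 15 + 1 = 38.00.

38.00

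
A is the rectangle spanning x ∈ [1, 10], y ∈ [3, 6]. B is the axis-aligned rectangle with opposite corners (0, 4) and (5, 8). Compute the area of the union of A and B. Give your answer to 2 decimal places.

By inclusion–exclusion:
Individual areas: |A| = 27, |B| = 20.
|A∩B|: x∈[1,5], y∈[4,6] → 4·2 = 8.
|A ∪ B| = 47 − 8 = 39.00.

39.00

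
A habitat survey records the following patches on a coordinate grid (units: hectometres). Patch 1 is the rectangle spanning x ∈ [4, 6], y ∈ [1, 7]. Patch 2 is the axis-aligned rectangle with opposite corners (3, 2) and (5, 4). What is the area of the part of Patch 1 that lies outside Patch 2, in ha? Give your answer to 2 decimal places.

|Patch 1∩Patch 2|: x∈[4,5], y∈[2,4] → 1·2 = 2.
|Patch 1| = 12.
|Patch 1 ∖ Patch 2| = |Patch 1| − |Patch 1∩Patch 2| = 12 − 2 = 10.00.

10.00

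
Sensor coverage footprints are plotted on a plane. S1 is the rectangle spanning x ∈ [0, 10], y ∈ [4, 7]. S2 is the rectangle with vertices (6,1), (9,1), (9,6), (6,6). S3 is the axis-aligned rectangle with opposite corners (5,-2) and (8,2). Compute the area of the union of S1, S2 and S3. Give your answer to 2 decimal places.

49.00

By inclusion–exclusion:
Individual areas: |S1| = 30, |S2| = 15, |S3| = 12.
|S1∩S2|: x∈[6,9], y∈[4,6] → 3·2 = 6.
|S1∩S3| = 0 (no overlap).
|S2∩S3|: x∈[6,8], y∈[1,2] → 2·1 = 2.
|S1∩S2∩S3| = 0.
|S1 ∪ S2 ∪ S3| = 57 − 8 + 0 = 49.00.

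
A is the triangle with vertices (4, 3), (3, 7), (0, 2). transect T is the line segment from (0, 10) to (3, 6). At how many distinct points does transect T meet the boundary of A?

The segment meets the boundary at (2.667,6.444).

1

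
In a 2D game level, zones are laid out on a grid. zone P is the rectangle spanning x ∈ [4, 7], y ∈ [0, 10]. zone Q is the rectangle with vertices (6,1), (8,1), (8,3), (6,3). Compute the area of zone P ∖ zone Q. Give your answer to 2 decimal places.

|zone P∩zone Q|: x∈[6,7], y∈[1,3] → 1·2 = 2.
|zone P| = 30.
|zone P ∖ zone Q| = |zone P| − |zone P∩zone Q| = 30 − 2 = 28.00.

28.00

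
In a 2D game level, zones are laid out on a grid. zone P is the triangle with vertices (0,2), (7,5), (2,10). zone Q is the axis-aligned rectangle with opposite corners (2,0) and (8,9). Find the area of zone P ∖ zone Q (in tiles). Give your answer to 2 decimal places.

|zone P| = 25, |zone P∩zone Q| = 17.3571.
|zone P ∖ zone Q| = |zone P| − |zone P∩zone Q| = 25 − 17.3571 = 7.64.

7.64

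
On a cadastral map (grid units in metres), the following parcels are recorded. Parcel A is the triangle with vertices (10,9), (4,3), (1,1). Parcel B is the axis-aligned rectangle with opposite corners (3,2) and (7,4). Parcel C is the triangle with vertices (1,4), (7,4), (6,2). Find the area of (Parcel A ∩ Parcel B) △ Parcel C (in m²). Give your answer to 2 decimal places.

5.57

|Parcel A ∩ Parcel B| = 0.9931.
|(Parcel A ∩ Parcel B) ∩ Parcel C| = 0.7101.
|(Parcel A ∩ Parcel B) △ Parcel C| = 0.9931 + 6 − 1.4203 = 5.57.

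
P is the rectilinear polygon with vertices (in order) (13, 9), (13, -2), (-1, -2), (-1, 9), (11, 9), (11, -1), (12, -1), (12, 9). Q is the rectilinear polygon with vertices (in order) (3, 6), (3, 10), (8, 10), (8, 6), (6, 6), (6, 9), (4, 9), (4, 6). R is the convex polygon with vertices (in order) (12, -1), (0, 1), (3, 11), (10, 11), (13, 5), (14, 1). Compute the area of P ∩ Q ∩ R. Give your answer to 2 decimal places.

9.00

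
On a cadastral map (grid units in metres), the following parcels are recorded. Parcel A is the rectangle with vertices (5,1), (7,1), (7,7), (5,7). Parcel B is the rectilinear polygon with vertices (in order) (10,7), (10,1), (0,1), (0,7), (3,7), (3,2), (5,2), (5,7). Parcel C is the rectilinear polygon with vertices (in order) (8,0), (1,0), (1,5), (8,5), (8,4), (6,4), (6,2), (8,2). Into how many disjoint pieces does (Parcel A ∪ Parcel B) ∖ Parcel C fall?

2

(Parcel A ∪ Parcel B) ∖ Parcel C splits into 2 disjoint pieces (area 22, area 10).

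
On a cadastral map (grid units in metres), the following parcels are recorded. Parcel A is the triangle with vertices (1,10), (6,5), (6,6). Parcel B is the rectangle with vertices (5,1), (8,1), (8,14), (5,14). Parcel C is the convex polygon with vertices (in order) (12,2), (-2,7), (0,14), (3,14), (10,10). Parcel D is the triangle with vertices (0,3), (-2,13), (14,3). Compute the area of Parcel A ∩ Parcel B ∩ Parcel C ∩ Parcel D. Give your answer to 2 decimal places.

0.90

The intersection is the polygon with vertices (5,6), (5,6.8), (6,6), (6,5).
By the shoelace formula its area is 0.90.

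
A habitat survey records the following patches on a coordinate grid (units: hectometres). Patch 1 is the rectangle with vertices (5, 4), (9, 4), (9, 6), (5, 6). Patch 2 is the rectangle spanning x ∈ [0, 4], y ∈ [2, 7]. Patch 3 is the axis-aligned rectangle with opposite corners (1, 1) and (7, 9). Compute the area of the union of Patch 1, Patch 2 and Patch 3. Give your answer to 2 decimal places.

57.00

By inclusion–exclusion:
Individual areas: |Patch 1| = 8, |Patch 2| = 20, |Patch 3| = 48.
|Patch 1∩Patch 2| = 0 (no overlap).
|Patch 1∩Patch 3|: x∈[5,7], y∈[4,6] → 2·2 = 4.
|Patch 2∩Patch 3|: x∈[1,4], y∈[2,7] → 3·5 = 15.
|Patch 1∩Patch 2∩Patch 3| = 0.
|Patch 1 ∪ Patch 2 ∪ Patch 3| = 76 − 19 + 0 = 57.00.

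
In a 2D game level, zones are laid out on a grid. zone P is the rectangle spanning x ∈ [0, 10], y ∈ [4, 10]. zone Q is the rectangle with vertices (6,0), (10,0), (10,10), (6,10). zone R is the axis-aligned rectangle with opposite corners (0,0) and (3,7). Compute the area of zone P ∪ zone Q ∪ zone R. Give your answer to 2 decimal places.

88.00

By inclusion–exclusion:
Individual areas: |zone P| = 60, |zone Q| = 40, |zone R| = 21.
|zone P∩zone Q|: x∈[6,10], y∈[4,10] → 4·6 = 24.
|zone P∩zone R|: x∈[0,3], y∈[4,7] → 3·3 = 9.
|zone Q∩zone R| = 0 (no overlap).
|zone P∩zone Q∩zone R| = 0.
|zone P ∪ zone Q ∪ zone R| = 121 − 33 + 0 = 88.00.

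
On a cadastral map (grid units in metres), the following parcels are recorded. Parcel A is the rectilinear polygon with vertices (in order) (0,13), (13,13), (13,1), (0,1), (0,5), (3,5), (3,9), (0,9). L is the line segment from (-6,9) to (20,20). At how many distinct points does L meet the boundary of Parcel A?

2

The segment meets the boundary at (3.455,13), (0,11.538).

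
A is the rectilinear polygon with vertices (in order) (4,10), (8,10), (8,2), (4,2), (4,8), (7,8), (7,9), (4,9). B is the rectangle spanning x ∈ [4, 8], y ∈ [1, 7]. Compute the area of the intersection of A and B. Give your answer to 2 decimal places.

The intersection is the polygon with vertices (8,2), (4,2), (4,7), (8,7).
By the shoelace formula its area is 20.00.

20.00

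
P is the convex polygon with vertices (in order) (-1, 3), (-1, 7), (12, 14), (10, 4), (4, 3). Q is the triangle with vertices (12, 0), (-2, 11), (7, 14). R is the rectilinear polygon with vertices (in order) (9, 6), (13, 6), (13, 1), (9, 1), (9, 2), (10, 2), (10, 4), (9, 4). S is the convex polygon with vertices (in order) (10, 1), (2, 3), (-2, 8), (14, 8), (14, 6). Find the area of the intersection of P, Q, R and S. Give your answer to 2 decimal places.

2.14

The intersection is the polygon with vertices (10,4), (9,4), (9,6), (9.857,6), (10.205,5.026).
By the shoelace formula its area is 2.14.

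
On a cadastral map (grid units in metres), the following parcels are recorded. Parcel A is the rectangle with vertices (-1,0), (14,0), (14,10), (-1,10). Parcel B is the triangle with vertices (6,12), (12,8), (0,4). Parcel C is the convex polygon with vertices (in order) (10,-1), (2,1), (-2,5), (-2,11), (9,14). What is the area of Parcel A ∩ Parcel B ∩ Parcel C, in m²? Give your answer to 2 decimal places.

The intersection is the polygon with vertices (9.279,9.814), (9.457,7.152), (0,4), (4.5,10), (9,10).
By the shoelace formula its area is 28.04.

28.04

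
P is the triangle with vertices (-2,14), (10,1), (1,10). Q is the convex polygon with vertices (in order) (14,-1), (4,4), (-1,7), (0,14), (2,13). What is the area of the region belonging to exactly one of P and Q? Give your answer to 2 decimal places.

|P| = 4.5, |Q| = 67, |P∩Q| = 4.1363.
|P △ Q| = |P| + |Q| − 2·|P∩Q| = 4.5 + 67 − 8.2726 = 63.23.

63.23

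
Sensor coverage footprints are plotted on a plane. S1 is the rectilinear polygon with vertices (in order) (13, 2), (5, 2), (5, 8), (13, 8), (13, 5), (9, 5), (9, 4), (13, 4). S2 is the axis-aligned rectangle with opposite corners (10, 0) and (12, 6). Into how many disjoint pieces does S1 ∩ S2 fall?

S1 ∩ S2 splits into 2 disjoint pieces (area 4, area 2).

2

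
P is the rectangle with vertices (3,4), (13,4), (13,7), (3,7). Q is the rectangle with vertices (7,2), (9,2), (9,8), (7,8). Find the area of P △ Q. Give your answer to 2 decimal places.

|P∩Q|: x∈[7,9], y∈[4,7] → 2·3 = 6.
|P △ Q| = |P| + |Q| − 2·|P∩Q| = 30 + 12 − 12 = 30.00.

30.00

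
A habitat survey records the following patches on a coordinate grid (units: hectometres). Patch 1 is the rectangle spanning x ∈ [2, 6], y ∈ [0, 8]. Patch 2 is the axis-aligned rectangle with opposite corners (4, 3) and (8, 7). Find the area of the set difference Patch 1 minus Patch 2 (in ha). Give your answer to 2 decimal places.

|Patch 1∩Patch 2|: x∈[4,6], y∈[3,7] → 2·4 = 8.
|Patch 1| = 32.
|Patch 1 ∖ Patch 2| = |Patch 1| − |Patch 1∩Patch 2| = 32 − 8 = 24.00.

24.00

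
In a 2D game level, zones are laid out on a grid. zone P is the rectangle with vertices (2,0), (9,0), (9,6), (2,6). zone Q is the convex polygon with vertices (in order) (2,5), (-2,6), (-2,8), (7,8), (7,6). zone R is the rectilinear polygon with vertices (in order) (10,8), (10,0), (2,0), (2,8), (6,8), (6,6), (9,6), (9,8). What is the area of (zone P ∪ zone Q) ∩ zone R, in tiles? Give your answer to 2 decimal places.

50.00

The region (zone P ∪ zone Q) ∩ zone R is the polygon with vertices (9,0), (2,0), (2,5), (2,8), (6,8), (6,6), (7,6), (9,6).
By the shoelace formula its area is 50.00.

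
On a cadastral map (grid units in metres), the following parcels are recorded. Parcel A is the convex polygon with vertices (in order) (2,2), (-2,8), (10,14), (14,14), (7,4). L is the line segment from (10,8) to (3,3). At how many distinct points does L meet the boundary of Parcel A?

The segment meets the boundary at (9.6,7.714).

1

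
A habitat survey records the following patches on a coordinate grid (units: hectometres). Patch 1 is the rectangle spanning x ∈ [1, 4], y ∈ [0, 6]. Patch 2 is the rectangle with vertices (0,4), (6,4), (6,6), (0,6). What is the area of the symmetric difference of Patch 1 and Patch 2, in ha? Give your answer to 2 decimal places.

|Patch 1∩Patch 2|: x∈[1,4], y∈[4,6] → 3·2 = 6.
|Patch 1 △ Patch 2| = |Patch 1| + |Patch 2| − 2·|Patch 1∩Patch 2| = 18 + 12 − 12 = 18.00.

18.00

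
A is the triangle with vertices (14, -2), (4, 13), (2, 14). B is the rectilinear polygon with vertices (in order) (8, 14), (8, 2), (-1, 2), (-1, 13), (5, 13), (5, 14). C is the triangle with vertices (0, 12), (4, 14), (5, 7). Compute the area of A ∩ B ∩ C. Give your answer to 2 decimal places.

1.58

The intersection is the polygon with vertices (2.75,13), (4,13), (4.182,12.727), (4.471,10.706).
By the shoelace formula its area is 1.58.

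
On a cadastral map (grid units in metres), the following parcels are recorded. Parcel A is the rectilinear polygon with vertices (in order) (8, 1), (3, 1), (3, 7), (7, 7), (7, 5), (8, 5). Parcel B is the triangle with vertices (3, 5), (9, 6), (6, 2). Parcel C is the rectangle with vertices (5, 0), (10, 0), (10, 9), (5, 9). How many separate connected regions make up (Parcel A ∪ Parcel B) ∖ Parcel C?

1

(Parcel A ∪ Parcel B) ∖ Parcel C is a single connected region.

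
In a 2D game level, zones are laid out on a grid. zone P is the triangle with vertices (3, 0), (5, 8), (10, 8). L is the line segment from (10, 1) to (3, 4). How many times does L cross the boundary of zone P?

2

The segment meets the boundary at (3.903,3.613), (5.545,2.909).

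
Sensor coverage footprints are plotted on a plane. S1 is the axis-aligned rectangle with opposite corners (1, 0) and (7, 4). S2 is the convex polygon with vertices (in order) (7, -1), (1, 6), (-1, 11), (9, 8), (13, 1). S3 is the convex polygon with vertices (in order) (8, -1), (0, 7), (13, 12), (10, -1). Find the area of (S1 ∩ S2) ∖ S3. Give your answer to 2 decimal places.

2.29

|S1 ∩ S2| = 10.2857.
|(S1 ∩ S2) ∩ S3| = 8.
|(S1 ∩ S2) ∖ S3| = 10.2857 − 8 = 2.29.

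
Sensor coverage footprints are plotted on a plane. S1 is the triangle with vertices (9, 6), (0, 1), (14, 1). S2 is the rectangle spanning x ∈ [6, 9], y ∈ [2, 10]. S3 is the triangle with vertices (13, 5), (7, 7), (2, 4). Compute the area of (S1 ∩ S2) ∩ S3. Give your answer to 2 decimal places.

The region (S1 ∩ S2) ∩ S3 is the polygon with vertices (9,4.636), (6.065,4.37), (9,6).
By the shoelace formula its area is 2.00.

2.00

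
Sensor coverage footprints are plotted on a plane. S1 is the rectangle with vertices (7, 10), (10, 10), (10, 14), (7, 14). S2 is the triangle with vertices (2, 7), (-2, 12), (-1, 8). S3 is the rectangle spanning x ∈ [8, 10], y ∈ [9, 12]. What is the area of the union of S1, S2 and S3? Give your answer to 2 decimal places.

19.50

By inclusion–exclusion:
Individual areas: |S1| = 12, |S2| = 5.5, |S3| = 6.
|S1∩S2| = 0.
|S1∩S3|: x∈[8,10], y∈[10,12] → 2·2 = 4.
|S2∩S3| = 0.
|S1∩S2∩S3| = 0.
|S1 ∪ S2 ∪ S3| = 23.5 − 4 + 0 = 19.50.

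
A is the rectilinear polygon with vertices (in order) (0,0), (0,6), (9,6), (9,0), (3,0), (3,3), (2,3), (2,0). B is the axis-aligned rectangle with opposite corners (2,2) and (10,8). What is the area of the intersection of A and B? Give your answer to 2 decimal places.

27.00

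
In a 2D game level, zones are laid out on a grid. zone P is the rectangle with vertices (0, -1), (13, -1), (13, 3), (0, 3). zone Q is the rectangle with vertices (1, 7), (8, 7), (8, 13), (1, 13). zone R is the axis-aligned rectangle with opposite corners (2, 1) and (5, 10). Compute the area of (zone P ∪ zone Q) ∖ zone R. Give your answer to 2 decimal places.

79.00

|zone P ∪ zone Q| = 94.
|(zone P ∪ zone Q) ∩ zone R| = 15.
|(zone P ∪ zone Q) ∖ zone R| = 94 − 15 = 79.00.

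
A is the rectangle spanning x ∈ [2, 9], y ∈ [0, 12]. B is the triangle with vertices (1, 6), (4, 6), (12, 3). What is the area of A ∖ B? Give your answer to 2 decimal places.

|A| = 84, |A∩B| = 3.9034.
|A ∖ B| = |A| − |A∩B| = 84 − 3.9034 = 80.10.

80.10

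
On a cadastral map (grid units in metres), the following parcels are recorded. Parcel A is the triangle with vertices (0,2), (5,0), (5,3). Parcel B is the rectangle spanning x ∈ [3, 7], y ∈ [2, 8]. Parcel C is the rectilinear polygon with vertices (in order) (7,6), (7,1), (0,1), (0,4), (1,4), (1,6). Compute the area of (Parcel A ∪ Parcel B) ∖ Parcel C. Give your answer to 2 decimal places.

|Parcel A ∪ Parcel B| = 29.9.
|(Parcel A ∪ Parcel B) ∩ Parcel C| = 20.65.
|(Parcel A ∪ Parcel B) ∖ Parcel C| = 29.9 − 20.65 = 9.25.

9.25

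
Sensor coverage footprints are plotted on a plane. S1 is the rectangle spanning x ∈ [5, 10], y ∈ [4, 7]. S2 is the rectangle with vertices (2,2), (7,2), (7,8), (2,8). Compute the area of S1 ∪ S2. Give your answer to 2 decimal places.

By inclusion–exclusion:
Individual areas: |S1| = 15, |S2| = 30.
|S1∩S2|: x∈[5,7], y∈[4,7] → 2·3 = 6.
|S1 ∪ S2| = 45 − 6 = 39.00.

39.00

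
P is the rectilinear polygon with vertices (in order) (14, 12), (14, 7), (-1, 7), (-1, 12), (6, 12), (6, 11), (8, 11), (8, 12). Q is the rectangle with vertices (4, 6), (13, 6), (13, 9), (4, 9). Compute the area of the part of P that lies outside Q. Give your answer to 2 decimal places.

55.00

|P| = 73, |P∩Q| = 18.
|P ∖ Q| = |P| − |P∩Q| = 73 − 18 = 55.00.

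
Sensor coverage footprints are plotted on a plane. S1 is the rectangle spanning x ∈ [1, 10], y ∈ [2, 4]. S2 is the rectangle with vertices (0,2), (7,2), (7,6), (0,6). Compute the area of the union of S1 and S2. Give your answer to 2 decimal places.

34.00

By inclusion–exclusion:
Individual areas: |S1| = 18, |S2| = 28.
|S1∩S2|: x∈[1,7], y∈[2,4] → 6·2 = 12.
|S1 ∪ S2| = 46 − 12 = 34.00.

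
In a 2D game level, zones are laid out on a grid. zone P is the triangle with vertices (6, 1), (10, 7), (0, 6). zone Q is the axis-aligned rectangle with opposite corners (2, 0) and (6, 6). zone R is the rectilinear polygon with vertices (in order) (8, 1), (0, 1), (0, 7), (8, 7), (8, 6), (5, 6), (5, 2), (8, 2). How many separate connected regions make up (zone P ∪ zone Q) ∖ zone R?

2

(zone P ∪ zone Q) ∖ zone R splits into 2 disjoint pieces (area 13.4667, area 4).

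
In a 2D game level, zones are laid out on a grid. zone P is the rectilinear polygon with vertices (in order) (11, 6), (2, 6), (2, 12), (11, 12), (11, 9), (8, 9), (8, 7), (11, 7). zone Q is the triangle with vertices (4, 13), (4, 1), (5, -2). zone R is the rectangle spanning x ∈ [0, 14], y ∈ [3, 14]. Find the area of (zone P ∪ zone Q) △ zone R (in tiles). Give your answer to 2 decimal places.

|zone P ∪ zone Q| = 52.4.
|(zone P ∪ zone Q) ∩ zone R| = 49.7333.
|(zone P ∪ zone Q) △ zone R| = 52.4 + 154 − 99.4667 = 106.93.

106.93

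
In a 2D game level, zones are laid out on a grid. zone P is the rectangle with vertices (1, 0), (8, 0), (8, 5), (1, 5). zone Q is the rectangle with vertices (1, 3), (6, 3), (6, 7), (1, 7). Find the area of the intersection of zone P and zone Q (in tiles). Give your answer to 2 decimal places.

|zone P∩zone Q|: x∈[1,6], y∈[3,5] → 5·2 = 10.

10.00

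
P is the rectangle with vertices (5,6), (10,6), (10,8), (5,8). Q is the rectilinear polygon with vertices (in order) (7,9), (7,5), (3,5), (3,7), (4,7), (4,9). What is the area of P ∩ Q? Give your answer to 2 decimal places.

4.00

The intersection is the polygon with vertices (5,6), (5,8), (7,8), (7,6).
By the shoelace formula its area is 4.00.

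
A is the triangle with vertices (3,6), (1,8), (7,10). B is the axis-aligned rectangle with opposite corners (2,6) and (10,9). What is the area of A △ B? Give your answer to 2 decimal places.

|A| = 8, |B| = 24, |A∩B| = 6.3333.
|A △ B| = |A| + |B| − 2·|A∩B| = 8 + 24 − 12.6667 = 19.33.

19.33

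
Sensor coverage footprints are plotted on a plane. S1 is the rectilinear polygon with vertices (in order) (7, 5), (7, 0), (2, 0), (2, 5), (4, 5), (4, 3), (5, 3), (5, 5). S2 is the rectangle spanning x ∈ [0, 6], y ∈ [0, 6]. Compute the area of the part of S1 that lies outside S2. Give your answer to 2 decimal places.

|S1| = 23, |S1∩S2| = 18.
|S1 ∖ S2| = |S1| − |S1∩S2| = 23 − 18 = 5.00.

5.00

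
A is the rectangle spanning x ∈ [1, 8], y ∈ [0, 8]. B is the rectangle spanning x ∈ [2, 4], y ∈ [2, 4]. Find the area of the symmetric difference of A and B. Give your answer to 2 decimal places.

52.00

|A∩B|: x∈[2,4], y∈[2,4] → 2·2 = 4.
|A △ B| = |A| + |B| − 2·|A∩B| = 56 + 4 − 8 = 52.00.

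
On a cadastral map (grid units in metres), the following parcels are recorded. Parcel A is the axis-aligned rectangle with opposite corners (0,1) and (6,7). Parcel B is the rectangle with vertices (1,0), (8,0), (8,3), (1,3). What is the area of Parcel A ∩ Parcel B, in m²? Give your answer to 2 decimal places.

|Parcel A∩Parcel B|: x∈[1,6], y∈[1,3] → 5·2 = 10.

10.00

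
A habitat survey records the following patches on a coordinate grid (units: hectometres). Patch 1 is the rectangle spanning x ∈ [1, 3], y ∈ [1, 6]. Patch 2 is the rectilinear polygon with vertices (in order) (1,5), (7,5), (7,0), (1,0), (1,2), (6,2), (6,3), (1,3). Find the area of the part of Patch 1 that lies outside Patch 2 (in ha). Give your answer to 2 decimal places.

4.00

|Patch 1| = 10, |Patch 1∩Patch 2| = 6.
|Patch 1 ∖ Patch 2| = |Patch 1| − |Patch 1∩Patch 2| = 10 − 6 = 4.00.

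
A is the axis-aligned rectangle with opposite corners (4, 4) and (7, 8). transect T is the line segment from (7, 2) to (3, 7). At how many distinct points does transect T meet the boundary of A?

The segment meets the boundary at (4,5.75), (5.4,4).

2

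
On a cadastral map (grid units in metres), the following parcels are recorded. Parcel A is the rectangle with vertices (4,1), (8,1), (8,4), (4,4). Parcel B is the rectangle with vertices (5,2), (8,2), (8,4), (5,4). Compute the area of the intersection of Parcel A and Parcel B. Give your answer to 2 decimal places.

6.00

|Parcel A∩Parcel B|: x∈[5,8], y∈[2,4] → 3·2 = 6.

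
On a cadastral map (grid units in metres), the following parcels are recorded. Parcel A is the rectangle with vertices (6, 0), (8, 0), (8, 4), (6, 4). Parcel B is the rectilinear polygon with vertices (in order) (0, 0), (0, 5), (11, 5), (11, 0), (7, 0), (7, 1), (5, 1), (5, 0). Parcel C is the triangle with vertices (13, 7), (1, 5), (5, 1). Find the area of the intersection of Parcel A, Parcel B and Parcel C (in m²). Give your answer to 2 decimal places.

3.00

The intersection is the polygon with vertices (8,4), (8,3.25), (6,1.75), (6,4).
By the shoelace formula its area is 3.00.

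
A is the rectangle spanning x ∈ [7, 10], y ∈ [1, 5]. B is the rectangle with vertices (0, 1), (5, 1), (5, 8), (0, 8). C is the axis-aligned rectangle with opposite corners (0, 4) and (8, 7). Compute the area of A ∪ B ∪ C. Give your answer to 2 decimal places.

55.00

By inclusion–exclusion:
Individual areas: |A| = 12, |B| = 35, |C| = 24.
|A∩B| = 0 (no overlap).
|A∩C|: x∈[7,8], y∈[4,5] → 1·1 = 1.
|B∩C|: x∈[0,5], y∈[4,7] → 5·3 = 15.
|A∩B∩C| = 0.
|A ∪ B ∪ C| = 71 − 16 + 0 = 55.00.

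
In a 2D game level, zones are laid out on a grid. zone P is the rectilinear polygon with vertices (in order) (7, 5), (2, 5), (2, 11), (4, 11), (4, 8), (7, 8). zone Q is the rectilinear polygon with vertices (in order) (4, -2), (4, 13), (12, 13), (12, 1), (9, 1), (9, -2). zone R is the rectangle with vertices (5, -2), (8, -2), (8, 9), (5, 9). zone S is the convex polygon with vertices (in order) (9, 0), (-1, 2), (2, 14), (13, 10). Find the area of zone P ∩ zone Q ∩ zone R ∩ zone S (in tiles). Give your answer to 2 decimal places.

6.00

The intersection is the polygon with vertices (7,5), (5,5), (5,8), (7,8).
By the shoelace formula its area is 6.00.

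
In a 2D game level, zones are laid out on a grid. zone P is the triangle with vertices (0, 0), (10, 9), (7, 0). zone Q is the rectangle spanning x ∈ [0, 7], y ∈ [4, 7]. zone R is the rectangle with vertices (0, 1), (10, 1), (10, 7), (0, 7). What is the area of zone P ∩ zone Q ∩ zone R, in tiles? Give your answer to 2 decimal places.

The intersection is the polygon with vertices (7,4), (4.444,4), (7,6.3).
By the shoelace formula its area is 2.94.

2.94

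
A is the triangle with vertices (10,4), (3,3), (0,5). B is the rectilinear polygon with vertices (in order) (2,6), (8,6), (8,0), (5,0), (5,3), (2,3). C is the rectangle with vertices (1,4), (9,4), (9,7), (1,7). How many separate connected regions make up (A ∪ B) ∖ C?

(A ∪ B) ∖ C splits into 2 disjoint pieces (area 15.419, area 0.2833).

2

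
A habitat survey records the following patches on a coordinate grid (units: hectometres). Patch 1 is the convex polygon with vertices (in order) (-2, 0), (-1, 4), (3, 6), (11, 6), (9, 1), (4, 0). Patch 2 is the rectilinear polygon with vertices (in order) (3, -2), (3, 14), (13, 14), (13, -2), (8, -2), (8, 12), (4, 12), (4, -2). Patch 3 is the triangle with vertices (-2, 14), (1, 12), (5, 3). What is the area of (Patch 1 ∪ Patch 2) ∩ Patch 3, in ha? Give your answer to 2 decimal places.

1.36

The region (Patch 1 ∪ Patch 2) ∩ Patch 3 is the polygon with vertices (3,7.5), (5,3), (3,6.143).
By the shoelace formula its area is 1.36.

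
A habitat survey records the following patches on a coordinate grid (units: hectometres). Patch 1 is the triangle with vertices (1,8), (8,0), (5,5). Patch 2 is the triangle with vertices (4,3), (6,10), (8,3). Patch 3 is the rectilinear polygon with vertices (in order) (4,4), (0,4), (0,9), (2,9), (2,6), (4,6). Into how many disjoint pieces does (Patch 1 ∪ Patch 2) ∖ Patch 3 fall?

(Patch 1 ∪ Patch 2) ∖ Patch 3 splits into 2 disjoint pieces (area 0.7202, area 15.8613).

2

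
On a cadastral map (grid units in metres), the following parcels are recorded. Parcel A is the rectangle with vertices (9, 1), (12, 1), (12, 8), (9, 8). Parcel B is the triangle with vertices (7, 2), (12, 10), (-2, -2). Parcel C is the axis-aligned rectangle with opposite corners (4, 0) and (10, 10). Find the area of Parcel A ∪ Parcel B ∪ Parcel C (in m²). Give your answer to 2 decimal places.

82.46

By inclusion–exclusion:
Individual areas: |Parcel A| = 21, |Parcel B| = 26, |Parcel C| = 60.
|Parcel A∩Parcel B| = 2.2595.
|Parcel A∩Parcel C|: x∈[9,10], y∈[1,8] → 1·7 = 7.
|Parcel B∩Parcel C| = 17.0857.
|Parcel A∩Parcel B∩Parcel C| = 1.8095.
|Parcel A ∪ Parcel B ∪ Parcel C| = 107 − 26.3452 + 1.8095 = 82.46.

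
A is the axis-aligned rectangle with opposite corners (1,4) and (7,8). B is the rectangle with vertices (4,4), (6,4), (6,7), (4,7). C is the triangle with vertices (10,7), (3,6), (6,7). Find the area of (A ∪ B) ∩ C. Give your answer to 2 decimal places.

The region (A ∪ B) ∩ C is the polygon with vertices (7,6.571), (3,6), (6,7), (7,7).
By the shoelace formula its area is 1.36.

1.36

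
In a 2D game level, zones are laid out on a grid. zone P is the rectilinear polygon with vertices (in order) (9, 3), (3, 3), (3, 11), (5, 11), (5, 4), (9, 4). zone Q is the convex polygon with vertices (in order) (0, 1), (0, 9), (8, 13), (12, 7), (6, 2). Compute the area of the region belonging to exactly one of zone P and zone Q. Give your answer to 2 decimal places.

|zone P| = 20, |zone Q| = 92, |zone P∩zone Q| = 18.55.
|zone P △ zone Q| = |zone P| + |zone Q| − 2·|zone P∩zone Q| = 20 + 92 − 37.1 = 74.90.

74.90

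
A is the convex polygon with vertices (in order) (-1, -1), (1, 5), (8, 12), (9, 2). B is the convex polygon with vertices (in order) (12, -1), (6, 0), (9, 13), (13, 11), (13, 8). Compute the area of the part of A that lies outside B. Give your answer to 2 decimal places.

|A| = 65.5, |A∩B| = 10.7791.
|A ∖ B| = |A| − |A∩B| = 65.5 − 10.7791 = 54.72.

54.72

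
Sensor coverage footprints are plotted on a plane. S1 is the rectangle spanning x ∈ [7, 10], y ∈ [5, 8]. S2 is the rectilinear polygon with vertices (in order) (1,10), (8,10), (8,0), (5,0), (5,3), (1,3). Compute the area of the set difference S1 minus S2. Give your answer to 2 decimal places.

6.00

|S1| = 9, |S1∩S2| = 3.
|S1 ∖ S2| = |S1| − |S1∩S2| = 9 − 3 = 6.00.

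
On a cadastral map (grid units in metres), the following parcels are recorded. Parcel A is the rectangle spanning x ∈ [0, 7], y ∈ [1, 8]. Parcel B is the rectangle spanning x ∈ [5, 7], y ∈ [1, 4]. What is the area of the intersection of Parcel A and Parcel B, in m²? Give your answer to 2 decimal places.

6.00

|Parcel A∩Parcel B|: x∈[5,7], y∈[1,4] → 2·3 = 6.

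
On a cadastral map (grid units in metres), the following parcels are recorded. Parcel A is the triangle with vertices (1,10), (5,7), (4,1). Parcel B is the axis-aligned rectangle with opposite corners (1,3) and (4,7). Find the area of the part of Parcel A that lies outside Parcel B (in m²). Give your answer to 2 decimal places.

|Parcel A| = 13.5, |Parcel A∩Parcel B| = 5.3333.
|Parcel A ∖ Parcel B| = |Parcel A| − |Parcel A∩Parcel B| = 13.5 − 5.3333 = 8.17.

8.17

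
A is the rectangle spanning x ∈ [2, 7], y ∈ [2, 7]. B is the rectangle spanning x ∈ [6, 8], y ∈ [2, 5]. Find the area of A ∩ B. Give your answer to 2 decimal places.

3.00

|A∩B|: x∈[6,7], y∈[2,5] → 1·3 = 3.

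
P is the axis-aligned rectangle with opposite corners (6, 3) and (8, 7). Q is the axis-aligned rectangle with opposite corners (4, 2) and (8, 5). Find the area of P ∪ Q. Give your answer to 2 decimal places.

16.00

By inclusion–exclusion:
Individual areas: |P| = 8, |Q| = 12.
|P∩Q|: x∈[6,8], y∈[3,5] → 2·2 = 4.
|P ∪ Q| = 20 − 4 = 16.00.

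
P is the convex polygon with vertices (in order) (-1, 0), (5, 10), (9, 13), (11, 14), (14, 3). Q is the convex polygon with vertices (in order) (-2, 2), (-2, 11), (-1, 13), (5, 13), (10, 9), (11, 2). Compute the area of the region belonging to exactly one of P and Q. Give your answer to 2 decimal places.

101.68

|P| = 106, |Q| = 124.5, |P∩Q| = 64.4079.
|P △ Q| = |P| + |Q| − 2·|P∩Q| = 106 + 124.5 − 128.8158 = 101.68.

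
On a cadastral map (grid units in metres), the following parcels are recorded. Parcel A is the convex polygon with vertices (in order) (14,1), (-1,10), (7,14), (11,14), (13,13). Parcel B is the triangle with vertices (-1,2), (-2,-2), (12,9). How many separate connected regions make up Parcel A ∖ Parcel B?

1

Parcel A ∖ Parcel B is a single connected region.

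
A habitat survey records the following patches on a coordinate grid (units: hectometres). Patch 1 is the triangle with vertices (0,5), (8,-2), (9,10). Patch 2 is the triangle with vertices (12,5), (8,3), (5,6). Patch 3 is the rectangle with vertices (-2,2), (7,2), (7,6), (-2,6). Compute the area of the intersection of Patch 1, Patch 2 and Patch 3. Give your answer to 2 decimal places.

The intersection is the polygon with vertices (5,6), (7,5.714), (7,4).
By the shoelace formula its area is 1.71.

1.71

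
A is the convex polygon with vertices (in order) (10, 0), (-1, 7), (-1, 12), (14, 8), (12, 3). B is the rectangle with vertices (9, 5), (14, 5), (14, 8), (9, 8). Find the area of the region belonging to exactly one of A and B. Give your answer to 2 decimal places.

|A| = 97.5, |B| = 15, |A∩B| = 13.2.
|A △ B| = |A| + |B| − 2·|A∩B| = 97.5 + 15 − 26.4 = 86.10.

86.10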